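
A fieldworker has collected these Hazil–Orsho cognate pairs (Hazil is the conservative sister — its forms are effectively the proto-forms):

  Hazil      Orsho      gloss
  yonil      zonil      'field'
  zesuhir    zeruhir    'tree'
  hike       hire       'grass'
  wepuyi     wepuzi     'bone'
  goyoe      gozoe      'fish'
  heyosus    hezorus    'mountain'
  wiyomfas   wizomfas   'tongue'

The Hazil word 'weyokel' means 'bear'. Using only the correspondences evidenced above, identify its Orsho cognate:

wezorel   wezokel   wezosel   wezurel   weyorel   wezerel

goyoe ~ gozoe, heyosus ~ hezorus — Hazil y corresponds to Orsho z between vowels (before a back vowel).
hike ~ hire — Hazil k corresponds to Orsho r between vowels (before a front vowel).
Applying these to Hazil 'weyokel':
  weyokel → wezokel   (y→z between vowels (before a back vowel))
  wezokel → wezorel   (k→r between vowels (before a front vowel))
So the Orsho cognate is 'wezorel'.

wezorel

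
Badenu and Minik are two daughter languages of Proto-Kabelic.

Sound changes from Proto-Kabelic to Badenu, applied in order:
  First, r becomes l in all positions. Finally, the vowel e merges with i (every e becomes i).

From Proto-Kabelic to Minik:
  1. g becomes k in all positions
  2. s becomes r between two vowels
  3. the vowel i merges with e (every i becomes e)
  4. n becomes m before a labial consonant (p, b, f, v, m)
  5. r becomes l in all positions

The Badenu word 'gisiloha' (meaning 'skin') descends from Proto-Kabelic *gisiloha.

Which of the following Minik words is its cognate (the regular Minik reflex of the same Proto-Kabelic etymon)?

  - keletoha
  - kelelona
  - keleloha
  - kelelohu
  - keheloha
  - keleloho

keleloha

Minik: *gisiloha
  gisiloha → kisiloha   [unconditioned shift]
  kisiloha → kiriloha   [rhotacism]
  kiriloha → kereloha   [vowel merger]
  kereloha (rule 4 does not apply)
  kereloha → keleloha   [unconditioned shift]
  giving Minik keleloha.
The other candidates each miss or misapply at least one Minik change.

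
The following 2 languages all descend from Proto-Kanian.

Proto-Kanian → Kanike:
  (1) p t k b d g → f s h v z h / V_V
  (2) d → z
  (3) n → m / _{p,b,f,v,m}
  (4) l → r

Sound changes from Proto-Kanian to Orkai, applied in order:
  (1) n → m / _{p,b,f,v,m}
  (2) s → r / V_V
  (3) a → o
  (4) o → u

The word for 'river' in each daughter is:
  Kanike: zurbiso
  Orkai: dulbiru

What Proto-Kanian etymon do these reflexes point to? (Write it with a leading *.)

Position 6: Kanike has s, Orkai has r. Taking the neighbouring segments as reconstructed: Kanike s could go back to *t or *s; Orkai r could go back to *s or *r — the one source consistent with every daughter is *s.
Position 7: Kanike has o, Orkai has u. Kanike preserves o here (none of its changes turn any other segment into o), so the proto-segment is *o.
Position 3: Kanike has r, Orkai has l. Orkai preserves l here (none of its changes turn any other segment into l), so the proto-segment is *l.
This points to *dulbiso. Verify forward in each daughter:
Kanike: start from *dulbiso.
  rule 1: no change — dulbiso
  rule 2 (unconditioned shift): dulbiso → zulbiso
  rule 3: no change — zulbiso
  rule 4 (unconditioned shift): zulbiso → zurbiso
  ⇒ Kanike zurbiso
Orkai: *dulbiso
  dulbiso (rule 1 does not apply)
  dulbiso → dulbiro   [rhotacism]
  dulbiro (rule 3 does not apply)
  dulbiro → dulbiru   [vowel merger]
  giving Orkai dulbiru.
No other proto-form is consistent with every reflex, so the reconstruction is *dulbiso.

*dulbiso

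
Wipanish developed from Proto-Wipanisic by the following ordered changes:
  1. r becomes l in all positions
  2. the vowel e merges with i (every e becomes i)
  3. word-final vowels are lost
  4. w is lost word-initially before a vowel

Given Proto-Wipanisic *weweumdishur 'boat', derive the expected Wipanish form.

Wipanish: *weweumdishur > weweumdishul > wiwiumdishul > iwiumdishul  (by unconditioned shift, vowel merger, glide loss)

iwiumdishul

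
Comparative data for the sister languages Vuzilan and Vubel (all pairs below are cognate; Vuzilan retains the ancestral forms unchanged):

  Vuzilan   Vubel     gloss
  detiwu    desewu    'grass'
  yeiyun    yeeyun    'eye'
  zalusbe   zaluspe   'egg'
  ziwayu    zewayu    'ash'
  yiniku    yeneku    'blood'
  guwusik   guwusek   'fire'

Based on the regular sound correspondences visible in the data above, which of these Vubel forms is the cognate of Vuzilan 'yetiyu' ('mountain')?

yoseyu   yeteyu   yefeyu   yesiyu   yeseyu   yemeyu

detiwu ~ desewu — Vuzilan t corresponds to Vubel s between vowels (before a front vowel).
detiwu ~ desewu, ziwayu ~ zewayu — Vuzilan i corresponds to Vubel e after a consonant, before a consonant other than r, m, n, p, b, f, v.
Applying these to Vuzilan 'yetiyu':
  yetiyu → yesiyu   (t→s between vowels (before a front vowel))
  yesiyu → yeseyu   (i→e after a consonant, before a consonant other than r, m, n, p, b, f, v)
So the Vubel cognate is 'yeseyu'.

yeseyu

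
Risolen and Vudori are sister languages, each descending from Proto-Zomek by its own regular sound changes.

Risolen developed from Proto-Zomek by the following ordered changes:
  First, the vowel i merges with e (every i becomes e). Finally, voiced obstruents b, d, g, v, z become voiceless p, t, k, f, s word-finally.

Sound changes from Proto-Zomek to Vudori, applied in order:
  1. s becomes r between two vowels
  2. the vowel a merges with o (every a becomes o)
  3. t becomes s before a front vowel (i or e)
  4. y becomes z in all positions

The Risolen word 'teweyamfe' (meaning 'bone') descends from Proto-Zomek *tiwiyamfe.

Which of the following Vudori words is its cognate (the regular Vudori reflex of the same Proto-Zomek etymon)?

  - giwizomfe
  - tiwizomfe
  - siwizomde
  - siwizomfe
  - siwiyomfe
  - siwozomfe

siwizomfe

Vudori: *tiwiyamfe > tiwiyomfe > siwiyomfe > siwizomfe  (by vowel merger, palatalisation, unconditioned shift)
The other candidates each miss or misapply at least one Vudori change.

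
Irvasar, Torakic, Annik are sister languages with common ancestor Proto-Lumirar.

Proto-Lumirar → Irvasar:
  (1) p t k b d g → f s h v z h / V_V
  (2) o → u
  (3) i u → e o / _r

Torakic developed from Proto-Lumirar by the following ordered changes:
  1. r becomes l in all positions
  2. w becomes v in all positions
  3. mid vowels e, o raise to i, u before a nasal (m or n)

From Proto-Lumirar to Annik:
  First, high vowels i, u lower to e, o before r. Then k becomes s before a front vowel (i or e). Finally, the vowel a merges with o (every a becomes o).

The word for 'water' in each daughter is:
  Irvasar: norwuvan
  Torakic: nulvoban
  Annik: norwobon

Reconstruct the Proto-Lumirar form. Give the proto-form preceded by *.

Position 2: Irvasar has o, Torakic has u, Annik has o. Taking the neighbouring segments as reconstructed: Irvasar o could go back to *o or *u; Torakic u can only go back to *u; Annik o could go back to *a or *o or *u — the one source consistent with every daughter is *u.
Position 4: Irvasar has w, Torakic has v, Annik has w. Irvasar preserves w here (none of its changes turn any other segment into w), so the proto-segment is *w.
Position 5: Irvasar has u, Torakic has o, Annik has o. Torakic preserves o here (none of its changes turn any other segment into o), so the proto-segment is *o.
Verify the candidate proto-form against each daughter:
Irvasar: *nurwoban > nurwovan > nurwuvan > norwuvan  (by intervocalic lenition, vowel merger, pre-rhotic lowering)
Torakic: *nurwoban
  nurwoban → nulwoban   [unconditioned shift]
  nulwoban → nulvoban   [unconditioned shift]
  nulvoban (rule 3 does not apply)
  giving Torakic nulvoban.
Annik: *nurwoban
  nurwoban → norwoban   [pre-rhotic lowering]
  norwoban (rule 2 does not apply)
  norwoban → norwobon   [vowel merger]
  giving Annik norwobon.
No other proto-form is consistent with every reflex, so the reconstruction is *nurwoban.

*nurwoban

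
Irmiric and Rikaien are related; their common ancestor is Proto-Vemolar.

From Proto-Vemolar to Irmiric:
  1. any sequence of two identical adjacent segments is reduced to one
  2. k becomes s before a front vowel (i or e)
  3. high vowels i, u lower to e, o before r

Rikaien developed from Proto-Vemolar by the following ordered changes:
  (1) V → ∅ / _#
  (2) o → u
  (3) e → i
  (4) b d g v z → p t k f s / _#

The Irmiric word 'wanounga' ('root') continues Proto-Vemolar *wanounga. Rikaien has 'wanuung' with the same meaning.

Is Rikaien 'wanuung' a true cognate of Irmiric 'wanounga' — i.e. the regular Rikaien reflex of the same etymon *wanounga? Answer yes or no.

no

Derive the expected Rikaien reflex of *wanounga:
Rikaien: start from *wanounga.
  rule 1 (apocope): wanounga → wanoung
  rule 2 (vowel merger): wanoung → wanuung
  rule 3: no change — wanuung
  rule 4 (final devoicing): wanuung → wanuunk
  ⇒ Rikaien wanuunk
The regular Rikaien reflex would be 'wanuunk', but the attested form is 'wanuung'. The correspondence is irregular, so they are not cognates (the Rikaien form has a different source).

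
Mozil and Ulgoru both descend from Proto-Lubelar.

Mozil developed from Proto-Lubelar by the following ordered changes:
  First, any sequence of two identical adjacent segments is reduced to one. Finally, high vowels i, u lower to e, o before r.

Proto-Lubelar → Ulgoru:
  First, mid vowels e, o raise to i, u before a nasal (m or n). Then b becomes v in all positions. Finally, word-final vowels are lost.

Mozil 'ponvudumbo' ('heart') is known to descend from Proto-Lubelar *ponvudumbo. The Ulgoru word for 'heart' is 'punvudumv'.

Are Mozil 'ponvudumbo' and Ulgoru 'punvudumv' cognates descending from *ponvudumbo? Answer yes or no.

Derive the expected Ulgoru reflex of *ponvudumbo:
Ulgoru: start from *ponvudumbo.
  rule 1 (pre-nasal raising): ponvudumbo → punvudumbo
  rule 2 (unconditioned shift): punvudumbo → punvudumvo
  rule 3 (apocope): punvudumvo → punvudumv
  ⇒ Ulgoru punvudumv
Ulgoru 'punvudumv' matches the regular reflex exactly, so the pair is cognate.

yes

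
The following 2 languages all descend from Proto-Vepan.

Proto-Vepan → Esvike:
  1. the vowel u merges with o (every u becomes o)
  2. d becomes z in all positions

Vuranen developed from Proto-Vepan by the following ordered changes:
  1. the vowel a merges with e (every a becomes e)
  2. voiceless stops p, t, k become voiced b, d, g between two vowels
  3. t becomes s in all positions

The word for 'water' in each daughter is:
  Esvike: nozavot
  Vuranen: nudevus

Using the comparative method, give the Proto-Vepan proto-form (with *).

Position 6: Esvike has o, Vuranen has u. Vuranen preserves u here (none of its changes turn any other segment into u), so the proto-segment is *u.
Position 2: Esvike has o, Vuranen has u. Vuranen preserves u here (none of its changes turn any other segment into u), so the proto-segment is *u.
Position 3: Esvike has z, Vuranen has d. Taking the neighbouring segments as reconstructed: Esvike z could go back to *d or *z; Vuranen d could go back to *t or *d — the one source consistent with every daughter is *d.
This points to *nudavut. Verify forward in each daughter:
Esvike: *nudavut > nodavot > nozavot  (by vowel merger, unconditioned shift)
Vuranen: *nudavut
  nudavut → nudevut   [vowel merger]
  nudevut (rule 2 does not apply)
  nudevut → nudevus   [unconditioned shift]
  giving Vuranen nudevus.
Only *nudavut yields all of Esvike nozavot, Vuranen nudevus.

*nudavut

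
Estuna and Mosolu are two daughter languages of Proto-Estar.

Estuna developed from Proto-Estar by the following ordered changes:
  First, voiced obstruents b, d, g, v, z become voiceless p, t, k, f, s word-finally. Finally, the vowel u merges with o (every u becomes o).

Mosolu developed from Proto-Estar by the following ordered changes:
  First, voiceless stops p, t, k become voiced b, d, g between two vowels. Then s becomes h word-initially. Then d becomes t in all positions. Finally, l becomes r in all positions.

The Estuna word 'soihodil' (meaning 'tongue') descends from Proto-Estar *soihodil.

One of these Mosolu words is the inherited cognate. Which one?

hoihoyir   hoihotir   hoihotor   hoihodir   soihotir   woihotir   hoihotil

Mosolu: *soihodil > hoihodil > hoihotil > hoihotir  (by debuccalisation, unconditioned shift, unconditioned shift)
The other candidates each miss or misapply at least one Mosolu change.

hoihotir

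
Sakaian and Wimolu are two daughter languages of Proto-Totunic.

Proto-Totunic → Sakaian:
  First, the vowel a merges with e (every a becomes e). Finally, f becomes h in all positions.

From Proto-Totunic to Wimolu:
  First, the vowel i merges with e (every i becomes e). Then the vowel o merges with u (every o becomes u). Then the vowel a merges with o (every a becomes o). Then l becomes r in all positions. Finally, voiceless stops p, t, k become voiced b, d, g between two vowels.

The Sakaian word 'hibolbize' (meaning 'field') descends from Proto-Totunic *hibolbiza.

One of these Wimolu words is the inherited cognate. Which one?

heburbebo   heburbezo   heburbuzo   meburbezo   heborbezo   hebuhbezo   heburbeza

heburbezo

Wimolu: *hibolbiza > hebolbeza > hebulbeza > hebulbezo > heburbezo  (by vowel merger, vowel merger, vowel merger, unconditioned shift)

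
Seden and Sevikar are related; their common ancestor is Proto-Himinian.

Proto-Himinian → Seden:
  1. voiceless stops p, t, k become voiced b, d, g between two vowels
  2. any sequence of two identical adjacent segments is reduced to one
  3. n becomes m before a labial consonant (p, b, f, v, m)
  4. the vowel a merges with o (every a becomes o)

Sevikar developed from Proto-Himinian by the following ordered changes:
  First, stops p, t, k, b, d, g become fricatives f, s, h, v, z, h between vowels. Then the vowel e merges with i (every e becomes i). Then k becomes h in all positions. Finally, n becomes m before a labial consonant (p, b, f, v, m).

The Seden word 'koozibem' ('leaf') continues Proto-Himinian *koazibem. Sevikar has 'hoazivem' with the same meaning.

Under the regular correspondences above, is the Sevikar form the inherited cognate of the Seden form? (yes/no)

Derive the expected Sevikar reflex of *koazibem:
Sevikar: start from *koazibem.
  rule 1 (intervocalic lenition): koazibem → koazivem
  rule 2 (vowel merger): koazivem → koazivim
  rule 3 (unconditioned shift): koazivim → hoazivim
  rule 4: no change — hoazivim
  ⇒ Sevikar hoazivim
The regular Sevikar reflex would be 'hoazivim', but the attested form is 'hoazivem'. The correspondence is irregular, so they are not cognates (the Sevikar form has a different source).

no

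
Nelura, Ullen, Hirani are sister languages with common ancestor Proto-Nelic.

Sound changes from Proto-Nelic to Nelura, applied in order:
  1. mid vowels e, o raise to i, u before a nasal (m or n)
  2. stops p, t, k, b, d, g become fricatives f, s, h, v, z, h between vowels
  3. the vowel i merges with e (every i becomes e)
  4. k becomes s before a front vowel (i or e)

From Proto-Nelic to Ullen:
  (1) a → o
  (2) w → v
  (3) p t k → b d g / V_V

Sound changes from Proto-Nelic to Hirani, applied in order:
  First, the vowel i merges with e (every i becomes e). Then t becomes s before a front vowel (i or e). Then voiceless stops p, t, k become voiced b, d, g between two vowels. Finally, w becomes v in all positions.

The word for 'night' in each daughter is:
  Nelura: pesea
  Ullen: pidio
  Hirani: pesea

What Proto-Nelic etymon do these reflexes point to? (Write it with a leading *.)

Position 3: Nelura has s, Ullen has d, Hirani has s. Taking the neighbouring segments as reconstructed: Nelura s could go back to *t or *s; Ullen d could go back to *t or *d; Hirani s could go back to *t or *s — the one source consistent with every daughter is *t.
Position 5: Nelura has a, Ullen has o, Hirani has a. Nelura preserves a here (none of its changes turn any other segment into a), so the proto-segment is *a.
Position 4: Nelura has e, Ullen has i, Hirani has e. Ullen preserves i here (none of its changes turn any other segment into i), so the proto-segment is *i.
Continuing position by position gives *pitia; check it forward:
Nelura: *pitia
  pitia (rule 1 does not apply)
  pitia → pisia   [intervocalic lenition]
  pisia → pesea   [vowel merger]
  pesea (rule 4 does not apply)
  giving Nelura pesea.
Ullen: *pitia
  pitia → pitio   [vowel merger]
  pitio (rule 2 does not apply)
  pitio → pidio   [intervocalic voicing]
  giving Ullen pidio.
Hirani: *pitia
  pitia → petea   [vowel merger]
  petea → pesea   [palatalisation]
  pesea (rule 3 does not apply)
  pesea (rule 4 does not apply)
  giving Hirani pesea.
Only *pitia yields all of Nelura pesea, Ullen pidio, Hirani pesea.

*pitia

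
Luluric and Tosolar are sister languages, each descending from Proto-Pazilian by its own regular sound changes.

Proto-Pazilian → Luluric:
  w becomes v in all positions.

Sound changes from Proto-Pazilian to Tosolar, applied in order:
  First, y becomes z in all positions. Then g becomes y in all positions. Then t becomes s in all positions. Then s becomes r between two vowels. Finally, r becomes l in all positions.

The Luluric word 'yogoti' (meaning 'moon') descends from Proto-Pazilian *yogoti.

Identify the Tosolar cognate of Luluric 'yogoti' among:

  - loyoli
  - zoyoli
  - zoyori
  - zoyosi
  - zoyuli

Tosolar: *yogoti
  yogoti → zogoti   [unconditioned shift]
  zogoti → zoyoti   [unconditioned shift]
  zoyoti → zoyosi   [unconditioned shift]
  zoyosi → zoyori   [rhotacism]
  zoyori → zoyoli   [unconditioned shift]
  giving Tosolar zoyoli.
Only 'zoyoli' matches the regular Tosolar development of *yogoti.

zoyoli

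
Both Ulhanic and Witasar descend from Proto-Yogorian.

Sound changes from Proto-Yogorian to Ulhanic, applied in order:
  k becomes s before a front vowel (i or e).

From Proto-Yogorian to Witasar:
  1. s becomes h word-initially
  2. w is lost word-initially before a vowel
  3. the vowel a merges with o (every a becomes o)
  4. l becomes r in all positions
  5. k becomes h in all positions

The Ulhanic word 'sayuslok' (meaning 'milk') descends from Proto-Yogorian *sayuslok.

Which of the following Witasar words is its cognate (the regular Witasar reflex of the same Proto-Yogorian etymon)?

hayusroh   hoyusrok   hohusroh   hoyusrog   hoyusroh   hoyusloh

hoyusroh

Witasar: *sayuslok
  sayuslok → hayuslok   [debuccalisation]
  hayuslok (rule 2 does not apply)
  hayuslok → hoyuslok   [vowel merger]
  hoyuslok → hoyusrok   [unconditioned shift]
  hoyusrok → hoyusroh   [unconditioned shift]
  giving Witasar hoyusroh.
Among the options, 'hoyusroh' alone shows every Witasar change applied in order.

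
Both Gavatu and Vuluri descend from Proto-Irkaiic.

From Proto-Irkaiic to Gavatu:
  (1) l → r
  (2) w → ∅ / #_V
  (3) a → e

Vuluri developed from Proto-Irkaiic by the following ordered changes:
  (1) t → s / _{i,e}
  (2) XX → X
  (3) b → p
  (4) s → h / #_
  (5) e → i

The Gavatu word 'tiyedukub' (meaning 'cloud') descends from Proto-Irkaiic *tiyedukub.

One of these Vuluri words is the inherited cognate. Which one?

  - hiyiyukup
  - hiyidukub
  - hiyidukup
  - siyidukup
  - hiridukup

Vuluri: *tiyedukub
  tiyedukub → siyedukub   [palatalisation]
  siyedukub (rule 2 does not apply)
  siyedukub → siyedukup   [unconditioned shift]
  siyedukup → hiyedukup   [debuccalisation]
  hiyedukup → hiyidukup   [vowel merger]
  giving Vuluri hiyidukup.
Only 'hiyidukup' matches the regular Vuluri development of *tiyedukub.

hiyidukup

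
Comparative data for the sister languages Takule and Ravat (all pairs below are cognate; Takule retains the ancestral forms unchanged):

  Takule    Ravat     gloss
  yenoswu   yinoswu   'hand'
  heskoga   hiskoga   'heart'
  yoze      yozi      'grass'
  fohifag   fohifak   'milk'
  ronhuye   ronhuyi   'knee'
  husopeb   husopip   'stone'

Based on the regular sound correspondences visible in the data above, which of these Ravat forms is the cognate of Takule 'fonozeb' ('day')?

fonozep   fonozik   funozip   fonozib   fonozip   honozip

fonozip

husopeb ~ husopip — Takule e corresponds to Ravat i after a consonant, before a labial obstruent.
husopeb ~ husopip — Takule b corresponds to Ravat p word-finally.
Applying these to Takule 'fonozeb':
  fonozeb → fonozib   (e→i after a consonant, before a labial obstruent)
  fonozib → fonozip   (b→p word-finally)
So the Ravat cognate is 'fonozip'.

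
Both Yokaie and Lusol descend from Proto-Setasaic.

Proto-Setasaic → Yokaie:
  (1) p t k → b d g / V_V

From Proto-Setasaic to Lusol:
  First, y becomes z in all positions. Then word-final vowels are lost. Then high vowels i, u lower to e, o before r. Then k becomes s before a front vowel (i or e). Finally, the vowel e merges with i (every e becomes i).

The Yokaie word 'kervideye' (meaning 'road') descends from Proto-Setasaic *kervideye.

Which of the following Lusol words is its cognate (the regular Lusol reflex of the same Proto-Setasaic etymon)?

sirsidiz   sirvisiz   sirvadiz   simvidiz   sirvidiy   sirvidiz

sirvidiz

Lusol: *kervideye
  kervideye → kervideze   [unconditioned shift]
  kervideze → kervidez   [apocope]
  kervidez (rule 3 does not apply)
  kervidez → servidez   [palatalisation]
  servidez → sirvidiz   [vowel merger]
  giving Lusol sirvidiz.
Only 'sirvidiz' matches the regular Lusol development of *kervideye.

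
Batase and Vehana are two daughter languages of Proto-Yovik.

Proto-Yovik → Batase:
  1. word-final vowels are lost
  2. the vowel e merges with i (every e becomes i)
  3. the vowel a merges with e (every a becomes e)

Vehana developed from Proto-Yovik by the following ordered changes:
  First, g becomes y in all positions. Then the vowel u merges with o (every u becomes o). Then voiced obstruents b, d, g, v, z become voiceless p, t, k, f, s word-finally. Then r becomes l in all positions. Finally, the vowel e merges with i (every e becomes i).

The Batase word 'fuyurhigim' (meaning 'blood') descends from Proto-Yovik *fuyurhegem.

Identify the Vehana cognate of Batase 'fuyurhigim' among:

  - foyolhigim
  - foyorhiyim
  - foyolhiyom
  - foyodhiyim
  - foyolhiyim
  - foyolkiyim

foyolhiyim

Vehana: start from *fuyurhegem.
  rule 1 (unconditioned shift): fuyurhegem → fuyurheyem
  rule 2 (vowel merger): fuyurheyem → foyorheyem
  rule 3: no change — foyorheyem
  rule 4 (unconditioned shift): foyorheyem → foyolheyem
  rule 5 (vowel merger): foyolheyem → foyolhiyim
  ⇒ Vehana foyolhiyim
The other candidates each miss or misapply at least one Vehana change.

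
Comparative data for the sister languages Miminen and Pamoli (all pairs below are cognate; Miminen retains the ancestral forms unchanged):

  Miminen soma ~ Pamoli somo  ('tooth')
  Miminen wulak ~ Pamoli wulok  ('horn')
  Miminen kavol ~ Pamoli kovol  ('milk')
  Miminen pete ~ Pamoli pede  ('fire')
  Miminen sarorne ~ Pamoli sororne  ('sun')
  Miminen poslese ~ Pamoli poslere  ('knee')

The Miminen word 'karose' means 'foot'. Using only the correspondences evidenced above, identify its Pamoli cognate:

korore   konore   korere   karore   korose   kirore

korore

sarorne ~ sororne — Miminen a corresponds to Pamoli o after a consonant, before r.
poslese ~ poslere — Miminen s corresponds to Pamoli r between vowels (before a front vowel).
Applying these to Miminen 'karose':
  karose → korose   (a→o after a consonant, before r)
  korose → korore   (s→r between vowels (before a front vowel))
So the Pamoli cognate is 'korore'.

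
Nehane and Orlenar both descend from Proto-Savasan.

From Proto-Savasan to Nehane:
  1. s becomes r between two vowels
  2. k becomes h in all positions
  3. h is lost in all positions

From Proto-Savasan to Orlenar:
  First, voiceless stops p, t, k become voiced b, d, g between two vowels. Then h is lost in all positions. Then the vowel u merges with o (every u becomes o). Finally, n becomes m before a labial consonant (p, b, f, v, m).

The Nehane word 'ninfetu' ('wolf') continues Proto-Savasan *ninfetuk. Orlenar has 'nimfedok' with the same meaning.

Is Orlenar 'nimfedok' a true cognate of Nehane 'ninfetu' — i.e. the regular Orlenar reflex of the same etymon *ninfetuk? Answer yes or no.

Derive the expected Orlenar reflex of *ninfetuk:
Orlenar: start from *ninfetuk.
  rule 1 (intervocalic voicing): ninfetuk → ninfeduk
  rule 2: no change — ninfeduk
  rule 3 (vowel merger): ninfeduk → ninfedok
  rule 4 (nasal place assimilation): ninfedok → nimfedok
  ⇒ Orlenar nimfedok
Orlenar 'nimfedok' matches the regular reflex exactly, so the pair is cognate.

yes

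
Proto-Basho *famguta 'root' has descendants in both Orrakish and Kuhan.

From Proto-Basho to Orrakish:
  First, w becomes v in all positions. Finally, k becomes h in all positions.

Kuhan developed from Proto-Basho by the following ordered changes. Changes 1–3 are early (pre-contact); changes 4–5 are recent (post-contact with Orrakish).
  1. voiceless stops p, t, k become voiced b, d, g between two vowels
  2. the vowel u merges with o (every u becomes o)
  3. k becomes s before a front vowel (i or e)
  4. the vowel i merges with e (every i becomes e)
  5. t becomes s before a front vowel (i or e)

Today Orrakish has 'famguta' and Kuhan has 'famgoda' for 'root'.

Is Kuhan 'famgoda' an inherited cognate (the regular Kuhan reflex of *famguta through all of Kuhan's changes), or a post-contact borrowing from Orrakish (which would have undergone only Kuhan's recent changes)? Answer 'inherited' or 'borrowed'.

If inherited, *famguta would pass through all of Kuhan's changes:
Kuhan: *famguta > famguda > famgoda  (by intervocalic voicing, vowel merger)
If borrowed from Orrakish 'famguta' after the early changes, it would undergo only the recent ones:
  rule 4 (vowel merger): no change (famguta)
  rule 5 (palatalisation): no change (famguta)
  ⇒ as a loan: famguta
Kuhan 'famgoda' matches the inherited outcome exactly, so it is an inherited cognate, not a loan.

inherited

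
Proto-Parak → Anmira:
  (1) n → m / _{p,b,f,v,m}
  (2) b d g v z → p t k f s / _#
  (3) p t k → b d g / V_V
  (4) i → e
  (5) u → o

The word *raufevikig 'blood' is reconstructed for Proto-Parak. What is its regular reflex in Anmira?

Anmira: start from *raufevikig.
  rule 1: no change — raufevikig
  rule 2 (final devoicing): raufevikig → raufevikik
  rule 3 (intervocalic voicing): raufevikik → raufevigik
  rule 4 (vowel merger): raufevigik → raufevegek
  rule 5 (vowel merger): raufevegek → raofevegek
  ⇒ Anmira raofevegek

raofevegek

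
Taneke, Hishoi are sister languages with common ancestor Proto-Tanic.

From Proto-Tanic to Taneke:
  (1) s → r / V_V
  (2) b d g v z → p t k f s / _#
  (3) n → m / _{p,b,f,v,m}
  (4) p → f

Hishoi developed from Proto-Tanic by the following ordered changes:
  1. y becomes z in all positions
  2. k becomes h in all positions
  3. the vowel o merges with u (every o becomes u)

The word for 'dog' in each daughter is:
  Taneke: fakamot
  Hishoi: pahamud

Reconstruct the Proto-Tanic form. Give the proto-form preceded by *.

*pakamod

Position 1: Taneke has f, Hishoi has p. Hishoi preserves p here (none of its changes turn any other segment into p), so the proto-segment is *p.
Position 7: Taneke has t, Hishoi has d. Hishoi preserves d here (none of its changes turn any other segment into d), so the proto-segment is *d.
Position 3: Taneke has k, Hishoi has h. Taking the neighbouring segments as reconstructed: Taneke k can only go back to *k; Hishoi h could go back to *k or *h — the one source consistent with every daughter is *k.
Verify the candidate proto-form against each daughter:
Taneke: *pakamod
  pakamod (rule 1 does not apply)
  pakamod → pakamot   [final devoicing]
  pakamot (rule 3 does not apply)
  pakamot → fakamot   [unconditioned shift]
  giving Taneke fakamot.
Hishoi: start from *pakamod.
  rule 1: no change — pakamod
  rule 2 (unconditioned shift): pakamod → pahamod
  rule 3 (vowel merger): pahamod → pahamud
  ⇒ Hishoi pahamud
No other proto-form is consistent with every reflex, so the reconstruction is *pakamod.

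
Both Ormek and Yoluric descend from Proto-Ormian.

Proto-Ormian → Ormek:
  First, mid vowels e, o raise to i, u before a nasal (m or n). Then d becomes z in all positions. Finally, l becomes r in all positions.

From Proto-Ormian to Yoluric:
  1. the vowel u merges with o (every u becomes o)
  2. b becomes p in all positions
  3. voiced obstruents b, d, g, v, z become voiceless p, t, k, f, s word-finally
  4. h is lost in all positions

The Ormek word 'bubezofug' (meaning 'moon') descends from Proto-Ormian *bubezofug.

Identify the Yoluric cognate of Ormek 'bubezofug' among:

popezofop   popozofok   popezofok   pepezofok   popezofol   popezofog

Yoluric: start from *bubezofug.
  rule 1 (vowel merger): bubezofug → bobezofog
  rule 2 (unconditioned shift): bobezofog → popezofog
  rule 3 (final devoicing): popezofog → popezofok
  rule 4: no change — popezofok
  ⇒ Yoluric popezofok

popezofok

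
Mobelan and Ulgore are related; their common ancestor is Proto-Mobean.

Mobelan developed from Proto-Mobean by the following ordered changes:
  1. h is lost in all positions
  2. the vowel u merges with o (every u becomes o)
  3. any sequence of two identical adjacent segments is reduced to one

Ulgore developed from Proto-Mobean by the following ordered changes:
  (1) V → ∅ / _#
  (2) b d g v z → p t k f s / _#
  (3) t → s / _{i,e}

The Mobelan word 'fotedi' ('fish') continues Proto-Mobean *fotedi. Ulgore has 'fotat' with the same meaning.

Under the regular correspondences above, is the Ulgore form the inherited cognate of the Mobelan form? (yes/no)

Derive the expected Ulgore reflex of *fotedi:
Ulgore: start from *fotedi.
  rule 1 (apocope): fotedi → foted
  rule 2 (final devoicing): foted → fotet
  rule 3 (palatalisation): fotet → foset
  ⇒ Ulgore foset
The regular Ulgore reflex would be 'foset', but the attested form is 'fotat'. The correspondence is irregular, so they are not cognates (the Ulgore form has a different source).

no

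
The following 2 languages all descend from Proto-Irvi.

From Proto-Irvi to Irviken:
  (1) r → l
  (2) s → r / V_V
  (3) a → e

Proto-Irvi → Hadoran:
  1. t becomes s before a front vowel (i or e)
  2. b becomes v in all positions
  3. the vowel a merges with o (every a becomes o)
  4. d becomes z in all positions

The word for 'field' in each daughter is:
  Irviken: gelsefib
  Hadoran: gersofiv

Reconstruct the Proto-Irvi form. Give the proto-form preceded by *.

Position 3: Irviken has l, Hadoran has r. Hadoran preserves r here (none of its changes turn any other segment into r), so the proto-segment is *r.
Position 5: Irviken has e, Hadoran has o. Taking the neighbouring segments as reconstructed: Irviken e could go back to *a or *e; Hadoran o could go back to *a or *o — the one source consistent with every daughter is *a.
Position 8: Irviken has b, Hadoran has v. Irviken preserves b here (none of its changes turn any other segment into b), so the proto-segment is *b.
Verify the candidate proto-form against each daughter:
Irviken: *gersafib > gelsafib > gelsefib  (by unconditioned shift, vowel merger)
Hadoran: *gersafib > gersafiv > gersofiv  (by unconditioned shift, vowel merger)
No other proto-form is consistent with every reflex, so the reconstruction is *gersafib.

*gersafib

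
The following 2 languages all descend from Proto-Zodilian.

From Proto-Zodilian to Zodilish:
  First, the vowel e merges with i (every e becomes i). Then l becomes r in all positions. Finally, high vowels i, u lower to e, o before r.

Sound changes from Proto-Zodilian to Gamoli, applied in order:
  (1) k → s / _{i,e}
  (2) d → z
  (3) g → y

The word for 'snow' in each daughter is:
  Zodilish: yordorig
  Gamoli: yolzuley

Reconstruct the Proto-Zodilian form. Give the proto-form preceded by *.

Position 6: Zodilish has r, Gamoli has l. Gamoli preserves l here (none of its changes turn any other segment into l), so the proto-segment is *l.
Position 8: Zodilish has g, Gamoli has y. Zodilish preserves g here (none of its changes turn any other segment into g), so the proto-segment is *g.
Verify the candidate proto-form against each daughter:
Zodilish: *yolduleg > yoldulig > yordurig > yordorig  (by vowel merger, unconditioned shift, pre-rhotic lowering)
Gamoli: *yolduleg > yolzuleg > yolzuley  (by unconditioned shift, unconditioned shift)
Only *yolduleg yields all of Zodilish yordorig, Gamoli yolzuley.

*yolduleg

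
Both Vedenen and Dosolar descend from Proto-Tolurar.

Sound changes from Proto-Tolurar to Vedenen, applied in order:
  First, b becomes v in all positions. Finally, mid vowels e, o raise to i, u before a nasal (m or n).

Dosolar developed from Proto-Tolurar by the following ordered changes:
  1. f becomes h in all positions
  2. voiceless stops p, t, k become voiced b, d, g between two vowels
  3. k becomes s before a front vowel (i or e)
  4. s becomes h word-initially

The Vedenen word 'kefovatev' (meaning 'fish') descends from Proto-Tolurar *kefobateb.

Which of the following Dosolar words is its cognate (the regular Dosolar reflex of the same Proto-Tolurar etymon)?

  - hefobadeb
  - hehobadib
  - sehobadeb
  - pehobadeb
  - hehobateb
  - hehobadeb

Dosolar: *kefobateb > kehobateb > kehobadeb > sehobadeb > hehobadeb  (by unconditioned shift, intervocalic voicing, palatalisation, debuccalisation)
Only 'hehobadeb' matches the regular Dosolar development of *kefobateb.

hehobadeb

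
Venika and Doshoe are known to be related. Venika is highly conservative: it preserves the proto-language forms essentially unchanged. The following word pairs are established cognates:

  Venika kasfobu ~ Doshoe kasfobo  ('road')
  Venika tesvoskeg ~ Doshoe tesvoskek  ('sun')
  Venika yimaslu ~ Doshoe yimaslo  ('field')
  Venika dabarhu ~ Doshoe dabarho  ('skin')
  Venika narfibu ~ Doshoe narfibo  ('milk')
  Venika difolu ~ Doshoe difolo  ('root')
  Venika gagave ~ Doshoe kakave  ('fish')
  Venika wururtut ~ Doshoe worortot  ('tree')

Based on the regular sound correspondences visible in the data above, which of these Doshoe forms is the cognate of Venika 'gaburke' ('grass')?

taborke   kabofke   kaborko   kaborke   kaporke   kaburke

kaborke

gagave ~ kakave — Venika g corresponds to Doshoe k word-initially before a back vowel.
wururtut ~ worortot — Venika u corresponds to Doshoe o after a consonant, before r.
Applying these to Venika 'gaburke':
  gaburke → kaburke   (g→k word-initially before a back vowel)
  kaburke → kaborke   (u→o after a consonant, before r)
So the Doshoe cognate is 'kaborke'.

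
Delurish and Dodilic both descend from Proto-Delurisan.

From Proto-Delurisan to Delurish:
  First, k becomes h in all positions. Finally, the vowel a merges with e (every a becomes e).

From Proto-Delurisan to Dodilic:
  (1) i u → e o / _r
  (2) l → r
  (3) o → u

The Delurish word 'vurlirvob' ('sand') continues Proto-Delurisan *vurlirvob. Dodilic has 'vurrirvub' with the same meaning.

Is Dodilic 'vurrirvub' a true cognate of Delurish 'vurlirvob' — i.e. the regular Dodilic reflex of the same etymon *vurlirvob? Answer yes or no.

Derive the expected Dodilic reflex of *vurlirvob:
Dodilic: *vurlirvob
  vurlirvob → vorlervob   [pre-rhotic lowering]
  vorlervob → vorrervob   [unconditioned shift]
  vorrervob → vurrervub   [vowel merger]
  giving Dodilic vurrervub.
The regular Dodilic reflex would be 'vurrervub', but the attested form is 'vurrirvub'. The correspondence is irregular, so they are not cognates (the Dodilic form has a different source).

no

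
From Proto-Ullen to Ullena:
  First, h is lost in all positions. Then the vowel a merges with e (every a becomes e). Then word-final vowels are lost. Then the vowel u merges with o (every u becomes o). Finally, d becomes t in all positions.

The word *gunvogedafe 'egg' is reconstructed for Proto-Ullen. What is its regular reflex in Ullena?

Ullena: *gunvogedafe > gunvogedefe > gunvogedef > gonvogedef > gonvogetef  (by vowel merger, apocope, vowel merger, unconditioned shift)

gonvogetef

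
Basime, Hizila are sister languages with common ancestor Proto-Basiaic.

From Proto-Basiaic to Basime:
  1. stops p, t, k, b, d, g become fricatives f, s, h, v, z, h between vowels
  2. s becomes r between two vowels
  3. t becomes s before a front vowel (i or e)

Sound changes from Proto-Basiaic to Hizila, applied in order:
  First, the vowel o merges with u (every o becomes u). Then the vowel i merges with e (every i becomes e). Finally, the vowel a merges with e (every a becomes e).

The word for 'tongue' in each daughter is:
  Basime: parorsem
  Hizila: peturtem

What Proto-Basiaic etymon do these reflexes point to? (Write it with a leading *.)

*patortem

Position 2: Basime has a, Hizila has e. Basime preserves a here (none of its changes turn any other segment into a), so the proto-segment is *a.
Position 3: Basime has r, Hizila has t. Hizila preserves t here (none of its changes turn any other segment into t), so the proto-segment is *t.
Position 4: Basime has o, Hizila has u. Basime preserves o here (none of its changes turn any other segment into o), so the proto-segment is *o.
Continuing position by position gives *patortem; check it forward:
Basime: start from *patortem.
  rule 1 (intervocalic lenition): patortem → pasortem
  rule 2 (rhotacism): pasortem → parortem
  rule 3 (palatalisation): parortem → parorsem
  ⇒ Basime parorsem
Hizila: *patortem
  patortem → paturtem   [vowel merger]
  paturtem (rule 2 does not apply)
  paturtem → peturtem   [vowel merger]
  giving Hizila peturtem.
Only *patortem yields all of Basime parorsem, Hizila peturtem.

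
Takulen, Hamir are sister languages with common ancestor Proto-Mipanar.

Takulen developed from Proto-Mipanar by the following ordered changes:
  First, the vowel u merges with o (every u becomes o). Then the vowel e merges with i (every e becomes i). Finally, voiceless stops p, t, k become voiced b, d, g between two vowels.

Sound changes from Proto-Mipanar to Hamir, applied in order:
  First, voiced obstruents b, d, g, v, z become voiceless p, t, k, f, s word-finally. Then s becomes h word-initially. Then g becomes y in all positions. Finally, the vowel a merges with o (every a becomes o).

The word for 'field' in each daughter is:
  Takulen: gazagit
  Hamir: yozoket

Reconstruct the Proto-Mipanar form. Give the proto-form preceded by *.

Position 4: Takulen has a, Hamir has o. Takulen preserves a here (none of its changes turn any other segment into a), so the proto-segment is *a.
Position 2: Takulen has a, Hamir has o. Takulen preserves a here (none of its changes turn any other segment into a), so the proto-segment is *a.
Position 1: Takulen has g, Hamir has y. Taking the neighbouring segments as reconstructed: Takulen g can only go back to *g; Hamir y could go back to *g or *y — the one source consistent with every daughter is *g.
Continuing position by position gives *gazaket; check it forward:
Takulen: *gazaket
  gazaket (rule 1 does not apply)
  gazaket → gazakit   [vowel merger]
  gazakit → gazagit   [intervocalic voicing]
  giving Takulen gazagit.
Hamir: *gazaket > yazaket > yozoket  (by unconditioned shift, vowel merger)
Only *gazaket yields all of Takulen gazagit, Hamir yozoket.

*gazaket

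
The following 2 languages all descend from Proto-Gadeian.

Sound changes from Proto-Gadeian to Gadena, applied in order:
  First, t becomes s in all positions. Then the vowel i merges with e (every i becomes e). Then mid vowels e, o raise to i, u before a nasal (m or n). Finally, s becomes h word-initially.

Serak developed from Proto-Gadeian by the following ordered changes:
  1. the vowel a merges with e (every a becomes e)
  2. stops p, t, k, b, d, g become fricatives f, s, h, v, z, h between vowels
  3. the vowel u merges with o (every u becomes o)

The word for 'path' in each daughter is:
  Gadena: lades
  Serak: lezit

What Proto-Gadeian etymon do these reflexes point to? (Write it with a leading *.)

Position 5: Gadena has s, Serak has t. Serak preserves t here (none of its changes turn any other segment into t), so the proto-segment is *t.
Position 2: Gadena has a, Serak has e. Gadena preserves a here (none of its changes turn any other segment into a), so the proto-segment is *a.
This points to *ladit. Verify forward in each daughter:
Gadena: *ladit > ladis > lades  (by unconditioned shift, vowel merger)
Serak: *ladit > ledit > lezit  (by vowel merger, intervocalic lenition)
Only *ladit yields all of Gadena lades, Serak lezit.

*ladit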